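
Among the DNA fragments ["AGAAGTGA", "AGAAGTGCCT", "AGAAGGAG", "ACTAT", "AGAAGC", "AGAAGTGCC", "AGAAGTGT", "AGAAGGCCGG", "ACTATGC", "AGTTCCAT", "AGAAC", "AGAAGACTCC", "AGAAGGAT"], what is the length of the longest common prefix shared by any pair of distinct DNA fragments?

The deepest shared node is where two words last agree before diverging.
"AGAAGTGCC" and "AGAAGTGCCT" agree on "AGAAGTGCC" (9 characters) before diverging; nothing deeper is shared.
Longest shared-prefix length: 9

9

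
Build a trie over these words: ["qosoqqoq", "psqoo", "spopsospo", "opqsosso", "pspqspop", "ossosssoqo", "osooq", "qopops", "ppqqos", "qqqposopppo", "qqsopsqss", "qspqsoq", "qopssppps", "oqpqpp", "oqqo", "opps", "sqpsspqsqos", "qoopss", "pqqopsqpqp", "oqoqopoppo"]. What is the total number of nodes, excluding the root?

126

Insert word by word; a character creates a node only if that edge doesn't already exist:
  "qosoqqoq" → 8 new (q, o, s, o, q, q, o, q)
  "psqoo" → 5 new (p, s, q, o, o)
  "spopsospo" → 9 new (s, p, o, p, s, o, s, p, o)
  "opqsosso" → 8 new (o, p, q, s, o, s, s, o)
  "pspqspop" → prefix "ps" already present; 6 new (p, q, s, p, o, p)
  "ossosssoqo" → prefix "o" already present; 9 new (s, s, o, s, s, s, o, q, o)
  "osooq" → prefix "os" already present; 3 new (o, o, q)
  "qopops" → prefix "qo" already present; 4 new (p, o, p, s)
  "ppqqos" → prefix "p" already present; 5 new (p, q, q, o, s)
  "qqqposopppo" → prefix "q" already present; 10 new (q, q, p, o, s, o, p, p, p, o)
  "qqsopsqss" → prefix "qq" already present; 7 new (s, o, p, s, q, s, s)
  "qspqsoq" → prefix "q" already present; 6 new (s, p, q, s, o, q)
  "qopssppps" → prefix "qop" already present; 6 new (s, s, p, p, p, s)
  "oqpqpp" → prefix "o" already present; 5 new (q, p, q, p, p)
  "oqqo" → prefix "oq" already present; 2 new (q, o)
  "opps" → prefix "op" already present; 2 new (p, s)
  "sqpsspqsqos" → prefix "s" already present; 10 new (q, p, s, s, p, q, s, q, o, s)
  "qoopss" → prefix "qo" already present; 4 new (o, p, s, s)
  "pqqopsqpqp" → prefix "p" already present; 9 new (q, q, o, p, s, q, p, q, p)
  "oqoqopoppo" → prefix "oq" already present; 8 new (o, q, o, p, o, p, p, o)
Total nodes = 8 + 5 + 9 + 8 + 6 + 9 + 3 + 4 + 5 + 10 + 7 + 6 + 6 + 5 + 2 + 2 + 10 + 4 + 9 + 8 = 126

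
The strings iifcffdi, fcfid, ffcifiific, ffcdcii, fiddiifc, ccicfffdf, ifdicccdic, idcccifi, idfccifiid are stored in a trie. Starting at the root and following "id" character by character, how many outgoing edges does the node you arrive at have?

Follow the path "id" to its node, then look at its outgoing edges.
Distinct next characters after "id": c, f.
That node has 2 child edges.

2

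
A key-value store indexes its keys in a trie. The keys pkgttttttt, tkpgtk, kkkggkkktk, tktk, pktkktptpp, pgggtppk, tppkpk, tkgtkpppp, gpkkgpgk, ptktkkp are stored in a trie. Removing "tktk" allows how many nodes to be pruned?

2

Walk "tktk" from the leaf back toward the root, removing each node that no remaining word uses.
The suffix "tk" (2 nodes) is used only by "tktk"; the node for "tk" still has the child "p", so pruning stops there.
Nodes removed: 2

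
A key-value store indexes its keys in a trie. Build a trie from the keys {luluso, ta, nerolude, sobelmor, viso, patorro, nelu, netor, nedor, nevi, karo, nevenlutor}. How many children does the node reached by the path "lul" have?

1

Walk "lul" from the root, arriving at one node.
Characters that immediately follow "lul" among the stored strings: {u}.
That node has 1 child edge.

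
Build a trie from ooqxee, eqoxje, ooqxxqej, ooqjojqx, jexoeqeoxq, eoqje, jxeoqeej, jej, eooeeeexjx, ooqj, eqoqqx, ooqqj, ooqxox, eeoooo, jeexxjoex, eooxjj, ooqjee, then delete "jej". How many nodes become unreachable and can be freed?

After clearing the end-marker at "jej", prune upward until reaching a node still needed by another word.
The suffix "j" (1 node) is used only by "jej"; the node for "je" still has the child "x", so pruning stops there.
Nodes removed: 1

1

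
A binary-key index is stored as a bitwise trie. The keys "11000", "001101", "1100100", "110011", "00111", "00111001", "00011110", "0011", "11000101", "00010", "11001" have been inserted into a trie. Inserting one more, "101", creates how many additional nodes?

Walking "101" from the root, the first 1 characters ("1") follow existing edges; "0" is the first miss.
Each of the 2 remaining characters creates one node.

2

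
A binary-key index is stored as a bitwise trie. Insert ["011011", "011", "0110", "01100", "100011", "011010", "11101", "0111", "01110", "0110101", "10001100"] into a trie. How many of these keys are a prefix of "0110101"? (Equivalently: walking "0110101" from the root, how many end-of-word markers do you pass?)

4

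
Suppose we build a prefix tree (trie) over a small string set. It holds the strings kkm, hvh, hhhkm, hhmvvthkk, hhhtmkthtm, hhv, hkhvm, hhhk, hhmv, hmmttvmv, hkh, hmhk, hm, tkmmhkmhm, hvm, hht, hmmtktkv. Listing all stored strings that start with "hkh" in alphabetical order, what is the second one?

hkhvm

DFS of the "hkh" subtree visits, in order: "hkh", "hkhvm"
The 2nd is hkhvm.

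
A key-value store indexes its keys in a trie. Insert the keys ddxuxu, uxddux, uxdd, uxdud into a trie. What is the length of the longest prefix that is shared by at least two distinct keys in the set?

Equivalently: take the maximum, over all pairs, of their longest common prefix length.
e.g. "uxdd" and "uxddux" share the prefix "uxdd" of length 4; no pair shares a longer one.
Longest shared-prefix length: 4

4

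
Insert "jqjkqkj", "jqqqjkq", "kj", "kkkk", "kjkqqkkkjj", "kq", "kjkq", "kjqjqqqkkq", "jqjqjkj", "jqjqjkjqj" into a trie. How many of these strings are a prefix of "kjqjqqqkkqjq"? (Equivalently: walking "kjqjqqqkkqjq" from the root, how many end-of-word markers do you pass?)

2

Walk "kjqjqqqkkqjq" from the root; an end-of-word marker is hit whenever a stored word is a prefix of "kjqjqqqkkqjq".
Prefixes of the query that are stored words: "kj", "kjqjqqqkkq"
Count: 2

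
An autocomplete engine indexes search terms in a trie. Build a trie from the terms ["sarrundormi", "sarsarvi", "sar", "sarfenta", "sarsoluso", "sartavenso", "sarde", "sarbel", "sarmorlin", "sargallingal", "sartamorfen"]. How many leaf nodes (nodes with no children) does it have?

A leaf is a node with no children — equivalently, the end of a word that is not a proper prefix of any other stored word.
Those words: "sarbel", "sarde", "sarfenta", "sargallingal", "sarmorlin", "sarrundormi", "sarsarvi", "sarsoluso", "sartamorfen", "sartavenso"
Leaf count: 10

10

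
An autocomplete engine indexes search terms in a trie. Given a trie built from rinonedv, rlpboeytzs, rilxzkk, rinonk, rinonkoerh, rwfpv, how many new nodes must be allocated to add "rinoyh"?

2

The longest prefix of "rinoyh" already in the trie is "rino" (length 4).
So 6 − 4 = 2 new nodes.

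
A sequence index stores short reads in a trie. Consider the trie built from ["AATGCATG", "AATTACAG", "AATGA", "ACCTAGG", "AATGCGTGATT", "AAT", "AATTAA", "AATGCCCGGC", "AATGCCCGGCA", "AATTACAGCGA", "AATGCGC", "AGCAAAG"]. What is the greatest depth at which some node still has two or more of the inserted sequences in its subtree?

10

Equivalently: take the maximum, over all pairs, of their longest common prefix length.
"AATGCCCGGC" and "AATGCCCGGCA" agree on "AATGCCCGGC" (10 characters) before diverging; nothing deeper is shared.
Longest shared-prefix length: 10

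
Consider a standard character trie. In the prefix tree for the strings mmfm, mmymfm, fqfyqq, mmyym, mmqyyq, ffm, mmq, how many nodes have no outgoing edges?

Leaves are exactly the stored words that no other stored word extends.
Those words: "ffm", "fqfyqq", "mmfm", "mmqyyq", "mmymfm", "mmyym"
Leaf count: 6

6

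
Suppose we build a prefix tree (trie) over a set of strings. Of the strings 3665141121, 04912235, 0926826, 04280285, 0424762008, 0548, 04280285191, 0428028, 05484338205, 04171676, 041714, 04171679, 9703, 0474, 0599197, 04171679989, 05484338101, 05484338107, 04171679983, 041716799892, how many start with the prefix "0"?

Traverse to the node for "0", then collect every word in that subtree.
Words under "0": 041714, 04171676, 04171679, 04171679983, 04171679989, 041716799892, 0424762008, 0428028, 04280285, 04280285191, 0474, 04912235, 0548, 05484338101, 05484338107, 05484338205, 0599197, 0926826
Count: 18

18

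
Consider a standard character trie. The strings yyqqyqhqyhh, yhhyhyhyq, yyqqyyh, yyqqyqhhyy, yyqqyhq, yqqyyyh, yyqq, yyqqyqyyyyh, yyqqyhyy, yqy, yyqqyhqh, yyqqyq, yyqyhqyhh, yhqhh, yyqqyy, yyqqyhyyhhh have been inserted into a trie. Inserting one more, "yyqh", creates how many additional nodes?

"yyq" is already a path in the trie; the remaining "h" must be added.
New nodes needed: |"yyqh"| − 3 = 4 − 3 = 1.

1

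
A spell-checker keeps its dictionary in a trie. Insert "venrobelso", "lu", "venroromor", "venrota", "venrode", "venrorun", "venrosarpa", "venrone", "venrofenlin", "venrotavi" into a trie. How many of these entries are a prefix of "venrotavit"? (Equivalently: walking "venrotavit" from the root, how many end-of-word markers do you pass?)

Traverse "venrotavit" character by character; count nodes along the way that are marked as word ends.
Prefixes of the query that are stored words: "venrota", "venrotavi"
Count: 2

2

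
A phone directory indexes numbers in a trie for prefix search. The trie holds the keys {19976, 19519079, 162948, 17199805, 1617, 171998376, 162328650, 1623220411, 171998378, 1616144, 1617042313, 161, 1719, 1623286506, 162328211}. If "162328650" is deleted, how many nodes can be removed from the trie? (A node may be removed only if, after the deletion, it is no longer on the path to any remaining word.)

0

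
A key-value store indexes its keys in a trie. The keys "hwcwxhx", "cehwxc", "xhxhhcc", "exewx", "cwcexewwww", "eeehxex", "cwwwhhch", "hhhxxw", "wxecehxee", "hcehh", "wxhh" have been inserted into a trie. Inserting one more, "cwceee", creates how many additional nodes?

2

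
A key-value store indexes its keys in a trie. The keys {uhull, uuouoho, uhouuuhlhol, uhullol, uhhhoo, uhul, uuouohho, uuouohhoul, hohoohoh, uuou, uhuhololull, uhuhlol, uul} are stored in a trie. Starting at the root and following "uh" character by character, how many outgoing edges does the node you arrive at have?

Walk "uh" from the root, arriving at one node.
Characters that immediately follow "uh" among the stored strings: {h, o, u}.
That node has 3 child edges.

3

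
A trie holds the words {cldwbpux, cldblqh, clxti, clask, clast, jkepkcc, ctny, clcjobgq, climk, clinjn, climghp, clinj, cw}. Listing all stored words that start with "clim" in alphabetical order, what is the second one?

climk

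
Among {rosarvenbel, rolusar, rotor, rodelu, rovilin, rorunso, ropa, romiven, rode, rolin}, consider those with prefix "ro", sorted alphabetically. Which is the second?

rodelu

Words with prefix "ro", in lexicographic order: "rode", "rodelu", "rolin", "rolusar", "romiven", "ropa", "rorunso", "rosarvenbel", "rotor", "rovilin"
Position 2: rodelu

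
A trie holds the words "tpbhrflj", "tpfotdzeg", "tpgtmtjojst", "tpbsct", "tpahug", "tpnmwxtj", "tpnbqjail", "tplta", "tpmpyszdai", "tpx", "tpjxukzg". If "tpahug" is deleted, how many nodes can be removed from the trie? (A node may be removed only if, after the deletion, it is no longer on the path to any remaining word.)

4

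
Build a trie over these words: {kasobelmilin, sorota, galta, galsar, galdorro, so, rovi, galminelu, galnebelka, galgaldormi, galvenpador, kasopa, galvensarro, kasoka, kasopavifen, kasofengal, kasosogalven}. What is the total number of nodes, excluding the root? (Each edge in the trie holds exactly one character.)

92

Trace insertions, counting only characters that open a new branch:
  "kasobelmilin" → 12 new (k, a, s, o, b, e, l, m, i, l, i, n)
  "sorota" → 6 new (s, o, r, o, t, a)
  "galta" → 5 new (g, a, l, t, a)
  "galsar" → prefix "gal" already present; 3 new (s, a, r)
  "galdorro" → prefix "gal" already present; 5 new (d, o, r, r, o)
  "so" → prefix "so" already present; 0 new (none)
  "rovi" → 4 new (r, o, v, i)
  "galminelu" → prefix "gal" already present; 6 new (m, i, n, e, l, u)
  "galnebelka" → prefix "gal" already present; 7 new (n, e, b, e, l, k, a)
  "galgaldormi" → prefix "gal" already present; 8 new (g, a, l, d, o, r, m, i)
  "galvenpador" → prefix "gal" already present; 8 new (v, e, n, p, a, d, o, r)
  "kasopa" → prefix "kaso" already present; 2 new (p, a)
  "galvensarro" → prefix "galven" already present; 5 new (s, a, r, r, o)
  "kasoka" → prefix "kaso" already present; 2 new (k, a)
  "kasopavifen" → prefix "kasopa" already present; 5 new (v, i, f, e, n)
  "kasofengal" → prefix "kaso" already present; 6 new (f, e, n, g, a, l)
  "kasosogalven" → prefix "kaso" already present; 8 new (s, o, g, a, l, v, e, n)
Total nodes = 12 + 6 + 5 + 3 + 5 + 0 + 4 + 6 + 7 + 8 + 8 + 2 + 5 + 2 + 5 + 6 + 8 = 92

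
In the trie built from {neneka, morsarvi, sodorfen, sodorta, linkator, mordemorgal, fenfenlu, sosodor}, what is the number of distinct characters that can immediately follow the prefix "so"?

The children of the "so" node are the distinct next characters among strings starting with "so".
Distinct next characters after "so": d, s.
That node has 2 child edges.

2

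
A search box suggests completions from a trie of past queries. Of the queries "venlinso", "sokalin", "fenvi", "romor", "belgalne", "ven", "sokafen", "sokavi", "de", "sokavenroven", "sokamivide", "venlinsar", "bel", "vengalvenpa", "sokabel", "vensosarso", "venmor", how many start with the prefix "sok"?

Traverse to the node for "sok", then collect every word in that subtree.
Words under "sok": sokabel, sokafen, sokalin, sokamivide, sokavenroven, sokavi
Count: 6

6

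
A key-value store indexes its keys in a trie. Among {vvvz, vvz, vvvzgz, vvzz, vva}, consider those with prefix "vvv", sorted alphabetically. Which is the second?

vvvzgz

Words with prefix "vvv", in lexicographic order: "vvvz", "vvvzgz"
Position 2: vvvzgz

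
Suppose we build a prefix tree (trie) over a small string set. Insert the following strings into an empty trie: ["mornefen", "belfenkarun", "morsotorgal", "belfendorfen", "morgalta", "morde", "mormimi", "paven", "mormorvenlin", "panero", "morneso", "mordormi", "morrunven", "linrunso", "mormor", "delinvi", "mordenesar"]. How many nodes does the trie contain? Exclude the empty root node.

Trace insertions, counting only characters that open a new branch:
  "mornefen" → 8 new (m, o, r, n, e, f, e, n)
  "belfenkarun" → 11 new (b, e, l, f, e, n, k, a, r, u, n)
  "morsotorgal" → prefix "mor" already present; 8 new (s, o, t, o, r, g, a, l)
  "belfendorfen" → prefix "belfen" already present; 6 new (d, o, r, f, e, n)
  "morgalta" → prefix "mor" already present; 5 new (g, a, l, t, a)
  "morde" → prefix "mor" already present; 2 new (d, e)
  "mormimi" → prefix "mor" already present; 4 new (m, i, m, i)
  "paven" → 5 new (p, a, v, e, n)
  "mormorvenlin" → prefix "morm" already present; 8 new (o, r, v, e, n, l, i, n)
  "panero" → prefix "pa" already present; 4 new (n, e, r, o)
  "morneso" → prefix "morne" already present; 2 new (s, o)
  "mordormi" → prefix "mord" already present; 4 new (o, r, m, i)
  "morrunven" → prefix "mor" already present; 6 new (r, u, n, v, e, n)
  "linrunso" → 8 new (l, i, n, r, u, n, s, o)
  "mormor" → prefix "mormor" already present; 0 new (none)
  "delinvi" → 7 new (d, e, l, i, n, v, i)
  "mordenesar" → prefix "morde" already present; 5 new (n, e, s, a, r)
Total nodes = 8 + 11 + 8 + 6 + 5 + 2 + 4 + 5 + 8 + 4 + 2 + 4 + 6 + 8 + 0 + 7 + 5 = 93

93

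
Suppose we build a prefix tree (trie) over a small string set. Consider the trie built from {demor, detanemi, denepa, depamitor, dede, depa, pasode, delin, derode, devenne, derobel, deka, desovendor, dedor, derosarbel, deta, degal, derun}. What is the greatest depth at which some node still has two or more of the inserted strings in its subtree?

The deepest shared node is where two words last agree before diverging.
"depa" and "depamitor" agree on "depa" (4 characters) before diverging; nothing deeper is shared.
Longest shared-prefix length: 4

4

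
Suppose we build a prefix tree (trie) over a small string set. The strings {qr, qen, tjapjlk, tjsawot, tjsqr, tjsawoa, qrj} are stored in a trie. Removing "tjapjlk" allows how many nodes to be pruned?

After clearing the end-marker at "tjapjlk", prune upward until reaching a node still needed by another word.
The suffix "apjlk" (5 nodes) is used only by "tjapjlk"; the node for "tj" still has the child "s", so pruning stops there.
Nodes removed: 5

5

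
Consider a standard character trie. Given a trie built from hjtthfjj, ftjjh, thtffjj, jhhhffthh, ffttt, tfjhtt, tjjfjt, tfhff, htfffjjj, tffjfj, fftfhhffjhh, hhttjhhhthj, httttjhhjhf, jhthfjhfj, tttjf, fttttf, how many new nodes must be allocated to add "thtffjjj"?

1

"thtffjj" is already a path in the trie; the remaining "j" must be added.
New nodes needed: |"thtffjjj"| − 7 = 8 − 7 = 1.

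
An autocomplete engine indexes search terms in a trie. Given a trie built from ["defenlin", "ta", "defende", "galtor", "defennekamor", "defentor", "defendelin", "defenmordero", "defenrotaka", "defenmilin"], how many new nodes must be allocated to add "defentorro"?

Walking "defentorro" from the root, the first 8 characters ("defentor") follow existing edges; "r" is the first miss.
New nodes needed: |"defentorro"| − 8 = 10 − 8 = 2.

2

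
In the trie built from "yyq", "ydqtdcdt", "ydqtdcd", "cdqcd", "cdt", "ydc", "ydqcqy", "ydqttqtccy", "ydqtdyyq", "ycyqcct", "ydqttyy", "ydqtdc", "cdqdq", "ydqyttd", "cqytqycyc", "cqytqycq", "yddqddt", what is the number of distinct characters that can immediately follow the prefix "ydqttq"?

The children of the "ydqttq" node are the distinct next characters among strings starting with "ydqttq".
Distinct next characters after "ydqttq": t.
That node has 1 child edge.

1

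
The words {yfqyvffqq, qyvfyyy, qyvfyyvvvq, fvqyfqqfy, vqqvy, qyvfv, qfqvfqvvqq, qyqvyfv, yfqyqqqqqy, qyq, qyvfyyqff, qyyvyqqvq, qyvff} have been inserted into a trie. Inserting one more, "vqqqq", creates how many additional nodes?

2

"vqq" is already a path in the trie; the remaining "qq" must be added.
New nodes needed: |"vqqqq"| − 3 = 5 − 3 = 2.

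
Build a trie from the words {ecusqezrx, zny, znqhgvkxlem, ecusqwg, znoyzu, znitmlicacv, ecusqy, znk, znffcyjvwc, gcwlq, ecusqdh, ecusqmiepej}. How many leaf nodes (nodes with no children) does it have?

12

A leaf is a node with no children — equivalently, the end of a word that is not a proper prefix of any other stored word.
Those words: "ecusqdh", "ecusqezrx", "ecusqmiepej", "ecusqwg", "ecusqy", "gcwlq", "znffcyjvwc", "znitmlicacv", "znk", "znoyzu", "znqhgvkxlem", "zny"
Leaf count: 12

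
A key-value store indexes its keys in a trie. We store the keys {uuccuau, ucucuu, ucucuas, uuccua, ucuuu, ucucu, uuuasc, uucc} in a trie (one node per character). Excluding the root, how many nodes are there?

20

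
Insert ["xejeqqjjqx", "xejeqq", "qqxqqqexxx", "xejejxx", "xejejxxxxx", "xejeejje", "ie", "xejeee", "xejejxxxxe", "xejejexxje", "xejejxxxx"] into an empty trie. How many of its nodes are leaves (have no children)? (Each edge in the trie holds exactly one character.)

Leaves are exactly the stored words that no other stored word extends.
Those words: "ie", "qqxqqqexxx", "xejeee", "xejeejje", "xejejexxje", "xejejxxxxe", "xejejxxxxx", "xejeqqjjqx"
Leaf count: 8

8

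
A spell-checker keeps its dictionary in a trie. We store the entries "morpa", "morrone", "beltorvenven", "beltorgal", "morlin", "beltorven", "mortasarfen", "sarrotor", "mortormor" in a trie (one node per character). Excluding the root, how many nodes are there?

48

For each word, the new-node count is its length minus the longest prefix already in the trie:
  "morpa" → 5 new (m, o, r, p, a)
  "morrone" → prefix "mor" already present; 4 new (r, o, n, e)
  "beltorvenven" → 12 new (b, e, l, t, o, r, v, e, n, v, e, n)
  "beltorgal" → prefix "beltor" already present; 3 new (g, a, l)
  "morlin" → prefix "mor" already present; 3 new (l, i, n)
  "beltorven" → prefix "beltorven" already present; 0 new (none)
  "mortasarfen" → prefix "mor" already present; 8 new (t, a, s, a, r, f, e, n)
  "sarrotor" → 8 new (s, a, r, r, o, t, o, r)
  "mortormor" → prefix "mort" already present; 5 new (o, r, m, o, r)
Total nodes = 5 + 4 + 12 + 3 + 3 + 0 + 8 + 8 + 5 = 48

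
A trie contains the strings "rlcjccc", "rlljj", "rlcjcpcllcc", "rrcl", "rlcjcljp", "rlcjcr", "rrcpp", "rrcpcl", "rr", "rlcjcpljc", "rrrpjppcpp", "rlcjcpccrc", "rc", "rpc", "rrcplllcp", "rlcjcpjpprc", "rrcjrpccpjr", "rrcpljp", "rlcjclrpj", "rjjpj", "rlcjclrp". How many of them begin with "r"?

Traverse to the node for "r", then collect every word in that subtree.
Matches: "rc", "rjjpj", "rlcjccc", "rlcjcljp", "rlcjclrp", "rlcjclrpj", "rlcjcpccrc", "rlcjcpcllcc", "rlcjcpjpprc", "rlcjcpljc", "rlcjcr", "rlljj", "rpc", "rr", "rrcjrpccpjr", "rrcl", "rrcpcl", "rrcpljp", "rrcplllcp", "rrcpp", "rrrpjppcpp"
Count: 21

21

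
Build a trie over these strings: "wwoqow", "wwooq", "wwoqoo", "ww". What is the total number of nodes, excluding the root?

For each word, the new-node count is its length minus the longest prefix already in the trie:
  "wwoqow" → 6 new (w, w, o, q, o, w)
  "wwooq" → prefix "wwo" already present; 2 new (o, q)
  "wwoqoo" → prefix "wwoqo" already present; 1 new (o)
  "ww" → prefix "ww" already present; 0 new (none)
Total nodes = 6 + 2 + 1 + 0 = 9

9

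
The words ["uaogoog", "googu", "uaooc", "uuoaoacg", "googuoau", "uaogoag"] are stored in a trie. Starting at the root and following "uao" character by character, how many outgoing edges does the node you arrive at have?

2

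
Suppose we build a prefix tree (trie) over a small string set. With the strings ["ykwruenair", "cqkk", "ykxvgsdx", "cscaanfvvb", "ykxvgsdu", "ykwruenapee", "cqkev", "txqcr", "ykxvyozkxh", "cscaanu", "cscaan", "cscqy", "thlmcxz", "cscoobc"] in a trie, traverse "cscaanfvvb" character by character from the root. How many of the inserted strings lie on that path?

2

Walk "cscaanfvvb" from the root; an end-of-word marker is hit whenever a stored word is a prefix of "cscaanfvvb".
Prefixes of the query that are stored words: "cscaan", "cscaanfvvb"
Count: 2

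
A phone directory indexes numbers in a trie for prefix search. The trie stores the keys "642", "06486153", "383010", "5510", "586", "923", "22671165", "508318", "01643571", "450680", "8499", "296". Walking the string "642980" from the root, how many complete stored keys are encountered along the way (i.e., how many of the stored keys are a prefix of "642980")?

1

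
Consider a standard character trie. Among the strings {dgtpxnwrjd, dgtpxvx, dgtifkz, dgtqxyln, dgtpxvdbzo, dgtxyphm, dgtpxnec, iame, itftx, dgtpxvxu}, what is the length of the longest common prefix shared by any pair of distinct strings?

7

Equivalently: take the maximum, over all pairs, of their longest common prefix length.
"dgtpxvx" and "dgtpxvxu" agree on "dgtpxvx" (7 characters) before diverging; nothing deeper is shared.
Longest shared-prefix length: 7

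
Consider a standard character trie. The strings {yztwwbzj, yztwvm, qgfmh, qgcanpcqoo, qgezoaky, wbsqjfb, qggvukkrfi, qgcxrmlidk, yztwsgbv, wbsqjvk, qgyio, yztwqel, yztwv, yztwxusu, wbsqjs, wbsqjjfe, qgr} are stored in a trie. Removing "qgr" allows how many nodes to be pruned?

1

Walk "qgr" from the leaf back toward the root, removing each node that no remaining word uses.
The suffix "r" (1 node) is used only by "qgr"; the node for "qg" still has the child "f", so pruning stops there.
Nodes removed: 1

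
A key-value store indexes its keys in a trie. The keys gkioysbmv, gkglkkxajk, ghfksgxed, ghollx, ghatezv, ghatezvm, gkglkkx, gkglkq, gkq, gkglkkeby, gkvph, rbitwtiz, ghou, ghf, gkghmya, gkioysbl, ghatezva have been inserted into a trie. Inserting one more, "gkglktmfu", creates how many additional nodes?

Walking "gkglktmfu" from the root, the first 5 characters ("gkglk") follow existing edges; "t" is the first miss.
Each of the 4 remaining characters creates one node.

4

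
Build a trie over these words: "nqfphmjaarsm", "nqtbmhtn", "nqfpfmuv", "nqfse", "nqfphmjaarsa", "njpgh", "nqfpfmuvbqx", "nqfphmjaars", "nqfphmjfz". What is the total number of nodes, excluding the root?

Trie structure (* marks end of a word):
(root)
└─ n
   ├─ j
   │  └─ p
   │     └─ g
   │        └─ h *
   └─ q
      ├─ f
      │  ├─ p
      │  │  ├─ f
      │  │  │  └─ m
      │  │  │     └─ u
      │  │  │        └─ v *
      │  │  │           └─ b
      │  │  │              └─ q
      │  │  │                 └─ x *
      │  │  └─ h
      │  │     └─ m
      │  │        └─ j
      │  │           ├─ a
      │  │           │  └─ a
      │  │           │     └─ r
      │  │           │        └─ s *
      │  │           │           ├─ a *
      │  │           │           └─ m *
      │  │           └─ f
      │  │              └─ z *
      │  └─ s
      │     └─ e *
      └─ t
         └─ b
            └─ m
               └─ h
                  └─ t
                     └─ n *
Counting every labelled node above: 34.

34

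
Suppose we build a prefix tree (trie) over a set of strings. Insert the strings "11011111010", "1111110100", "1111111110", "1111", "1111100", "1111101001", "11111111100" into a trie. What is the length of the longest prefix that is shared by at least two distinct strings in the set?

10

Equivalently: take the maximum, over all pairs, of their longest common prefix length.
e.g. "1111111110" and "11111111100" share the prefix "1111111110" of length 10; no pair shares a longer one.
Longest shared-prefix length: 10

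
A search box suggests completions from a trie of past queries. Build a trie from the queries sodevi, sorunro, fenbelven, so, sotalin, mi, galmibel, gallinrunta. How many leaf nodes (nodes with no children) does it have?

Leaves are exactly the stored words that no other stored word extends.
Those words: "fenbelven", "gallinrunta", "galmibel", "mi", "sodevi", "sorunro", "sotalin"
Leaf count: 7

7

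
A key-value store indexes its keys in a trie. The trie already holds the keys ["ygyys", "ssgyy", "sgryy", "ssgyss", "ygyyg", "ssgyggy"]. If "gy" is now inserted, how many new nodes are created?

"gy" shares no prefix with any stored word, so all 2 characters open new nodes.
2 − 0 = 2 new nodes.

2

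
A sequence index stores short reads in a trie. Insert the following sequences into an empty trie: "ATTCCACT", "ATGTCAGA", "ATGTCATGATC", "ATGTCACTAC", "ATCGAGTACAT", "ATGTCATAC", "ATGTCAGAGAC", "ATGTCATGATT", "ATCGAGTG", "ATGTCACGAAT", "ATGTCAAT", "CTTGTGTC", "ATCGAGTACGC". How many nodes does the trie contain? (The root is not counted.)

Trace insertions, counting only characters that open a new branch:
  "ATTCCACT" → 8 new (A, T, T, C, C, A, C, T)
  "ATGTCAGA" → prefix "AT" already present; 6 new (G, T, C, A, G, A)
  "ATGTCATGATC" → prefix "ATGTCA" already present; 5 new (T, G, A, T, C)
  "ATGTCACTAC" → prefix "ATGTCA" already present; 4 new (C, T, A, C)
  "ATCGAGTACAT" → prefix "AT" already present; 9 new (C, G, A, G, T, A, C, A, T)
  "ATGTCATAC" → prefix "ATGTCAT" already present; 2 new (A, C)
  "ATGTCAGAGAC" → prefix "ATGTCAGA" already present; 3 new (G, A, C)
  "ATGTCATGATT" → prefix "ATGTCATGAT" already present; 1 new (T)
  "ATCGAGTG" → prefix "ATCGAGT" already present; 1 new (G)
  "ATGTCACGAAT" → prefix "ATGTCAC" already present; 4 new (G, A, A, T)
  "ATGTCAAT" → prefix "ATGTCA" already present; 2 new (A, T)
  "CTTGTGTC" → 8 new (C, T, T, G, T, G, T, C)
  "ATCGAGTACGC" → prefix "ATCGAGTAC" already present; 2 new (G, C)
Total nodes = 8 + 6 + 5 + 4 + 9 + 2 + 3 + 1 + 1 + 4 + 2 + 8 + 2 = 55

55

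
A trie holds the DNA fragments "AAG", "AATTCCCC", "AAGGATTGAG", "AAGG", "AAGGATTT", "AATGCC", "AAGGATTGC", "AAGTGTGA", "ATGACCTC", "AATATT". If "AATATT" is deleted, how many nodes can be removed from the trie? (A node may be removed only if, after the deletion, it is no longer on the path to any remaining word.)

3

Walk "AATATT" from the leaf back toward the root, removing each node that no remaining word uses.
The suffix "ATT" (3 nodes) is used only by "AATATT"; the node for "AAT" still has the child "T", so pruning stops there.
Nodes removed: 3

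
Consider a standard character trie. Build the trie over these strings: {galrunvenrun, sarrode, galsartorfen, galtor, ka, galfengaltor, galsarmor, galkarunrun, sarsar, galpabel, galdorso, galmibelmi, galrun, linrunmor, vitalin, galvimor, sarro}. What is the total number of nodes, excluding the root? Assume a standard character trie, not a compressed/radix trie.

94

Trace insertions, counting only characters that open a new branch:
  "galrunvenrun" → 12 new (g, a, l, r, u, n, v, e, n, r, u, n)
  "sarrode" → 7 new (s, a, r, r, o, d, e)
  "galsartorfen" → prefix "gal" already present; 9 new (s, a, r, t, o, r, f, e, n)
  "galtor" → prefix "gal" already present; 3 new (t, o, r)
  "ka" → 2 new (k, a)
  "galfengaltor" → prefix "gal" already present; 9 new (f, e, n, g, a, l, t, o, r)
  "galsarmor" → prefix "galsar" already present; 3 new (m, o, r)
  "galkarunrun" → prefix "gal" already present; 8 new (k, a, r, u, n, r, u, n)
  "sarsar" → prefix "sar" already present; 3 new (s, a, r)
  "galpabel" → prefix "gal" already present; 5 new (p, a, b, e, l)
  "galdorso" → prefix "gal" already present; 5 new (d, o, r, s, o)
  "galmibelmi" → prefix "gal" already present; 7 new (m, i, b, e, l, m, i)
  "galrun" → prefix "galrun" already present; 0 new (none)
  "linrunmor" → 9 new (l, i, n, r, u, n, m, o, r)
  "vitalin" → 7 new (v, i, t, a, l, i, n)
  "galvimor" → prefix "gal" already present; 5 new (v, i, m, o, r)
  "sarro" → prefix "sarro" already present; 0 new (none)
Total nodes = 12 + 7 + 9 + 3 + 2 + 9 + 3 + 8 + 3 + 5 + 5 + 7 + 0 + 9 + 7 + 5 + 0 = 94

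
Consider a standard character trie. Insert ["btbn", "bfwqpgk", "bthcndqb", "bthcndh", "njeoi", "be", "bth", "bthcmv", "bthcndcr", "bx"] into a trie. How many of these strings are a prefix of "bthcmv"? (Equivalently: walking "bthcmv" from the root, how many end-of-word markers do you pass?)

Walk "bthcmv" from the root; an end-of-word marker is hit whenever a stored word is a prefix of "bthcmv".
Prefixes of the query that are stored words: "bth", "bthcmv"
Count: 2

2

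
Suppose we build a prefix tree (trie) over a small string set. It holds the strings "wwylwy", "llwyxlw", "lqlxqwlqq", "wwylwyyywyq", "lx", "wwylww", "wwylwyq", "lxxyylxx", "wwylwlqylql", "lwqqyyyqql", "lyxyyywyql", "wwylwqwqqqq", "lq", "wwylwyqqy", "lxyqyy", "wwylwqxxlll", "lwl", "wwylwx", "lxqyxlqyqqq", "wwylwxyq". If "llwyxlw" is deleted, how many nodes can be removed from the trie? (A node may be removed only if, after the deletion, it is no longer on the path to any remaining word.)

6

A node on "llwyxlw"'s path can go only if nothing else ends at it or branches off below it.
The suffix "lwyxlw" (6 nodes) is used only by "llwyxlw"; the node for "l" still has the child "q", so pruning stops there.
Nodes removed: 6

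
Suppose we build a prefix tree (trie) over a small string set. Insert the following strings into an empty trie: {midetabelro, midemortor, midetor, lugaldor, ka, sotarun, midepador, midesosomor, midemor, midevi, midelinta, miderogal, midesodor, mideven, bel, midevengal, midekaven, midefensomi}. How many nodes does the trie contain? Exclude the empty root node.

83

For each word, the new-node count is its length minus the longest prefix already in the trie:
  "midetabelro" → 11 new (m, i, d, e, t, a, b, e, l, r, o)
  "midemortor" → prefix "mide" already present; 6 new (m, o, r, t, o, r)
  "midetor" → prefix "midet" already present; 2 new (o, r)
  "lugaldor" → 8 new (l, u, g, a, l, d, o, r)
  "ka" → 2 new (k, a)
  "sotarun" → 7 new (s, o, t, a, r, u, n)
  "midepador" → prefix "mide" already present; 5 new (p, a, d, o, r)
  "midesosomor" → prefix "mide" already present; 7 new (s, o, s, o, m, o, r)
  "midemor" → prefix "midemor" already present; 0 new (none)
  "midevi" → prefix "mide" already present; 2 new (v, i)
  "midelinta" → prefix "mide" already present; 5 new (l, i, n, t, a)
  "miderogal" → prefix "mide" already present; 5 new (r, o, g, a, l)
  "midesodor" → prefix "mideso" already present; 3 new (d, o, r)
  "mideven" → prefix "midev" already present; 2 new (e, n)
  "bel" → 3 new (b, e, l)
  "midevengal" → prefix "mideven" already present; 3 new (g, a, l)
  "midekaven" → prefix "mide" already present; 5 new (k, a, v, e, n)
  "midefensomi" → prefix "mide" already present; 7 new (f, e, n, s, o, m, i)
Total nodes = 11 + 6 + 2 + 8 + 2 + 7 + 5 + 7 + 0 + 2 + 5 + 5 + 3 + 2 + 3 + 3 + 5 + 7 = 83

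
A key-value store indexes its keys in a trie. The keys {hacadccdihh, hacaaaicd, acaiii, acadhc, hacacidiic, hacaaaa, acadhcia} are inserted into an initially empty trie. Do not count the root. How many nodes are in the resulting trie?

Trace insertions, counting only characters that open a new branch:
  "hacadccdihh" → 11 new (h, a, c, a, d, c, c, d, i, h, h)
  "hacaaaicd" → prefix "haca" already present; 5 new (a, a, i, c, d)
  "acaiii" → 6 new (a, c, a, i, i, i)
  "acadhc" → prefix "aca" already present; 3 new (d, h, c)
  "hacacidiic" → prefix "haca" already present; 6 new (c, i, d, i, i, c)
  "hacaaaa" → prefix "hacaaa" already present; 1 new (a)
  "acadhcia" → prefix "acadhc" already present; 2 new (i, a)
Total nodes = 11 + 5 + 6 + 3 + 6 + 1 + 2 = 34

34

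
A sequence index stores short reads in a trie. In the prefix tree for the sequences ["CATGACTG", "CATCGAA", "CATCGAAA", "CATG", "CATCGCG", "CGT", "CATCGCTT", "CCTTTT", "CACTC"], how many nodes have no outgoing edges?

7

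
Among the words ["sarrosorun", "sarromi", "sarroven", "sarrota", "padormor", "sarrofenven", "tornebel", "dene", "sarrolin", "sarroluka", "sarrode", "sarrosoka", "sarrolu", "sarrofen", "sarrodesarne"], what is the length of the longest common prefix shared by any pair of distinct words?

Equivalently: take the maximum, over all pairs, of their longest common prefix length.
e.g. "sarrofen" and "sarrofenven" share the prefix "sarrofen" of length 8; no pair shares a longer one.
Longest shared-prefix length: 8

8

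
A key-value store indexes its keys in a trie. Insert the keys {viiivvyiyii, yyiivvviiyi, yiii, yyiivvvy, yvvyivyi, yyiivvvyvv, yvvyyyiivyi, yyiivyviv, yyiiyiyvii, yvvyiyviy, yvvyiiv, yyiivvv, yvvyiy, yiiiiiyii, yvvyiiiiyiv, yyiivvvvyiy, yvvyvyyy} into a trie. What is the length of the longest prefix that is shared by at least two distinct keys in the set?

The deepest shared node is where two words last agree before diverging.
e.g. "yyiivvvy" and "yyiivvvyvv" share the prefix "yyiivvvy" of length 8; no pair shares a longer one.
Longest shared-prefix length: 8

8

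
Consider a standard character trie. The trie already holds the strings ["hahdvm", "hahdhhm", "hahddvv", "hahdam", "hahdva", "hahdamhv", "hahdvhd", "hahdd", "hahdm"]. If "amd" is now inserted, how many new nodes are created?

"amd" shares no prefix with any stored word, so all 3 characters open new nodes.
3 − 0 = 3 new nodes.

3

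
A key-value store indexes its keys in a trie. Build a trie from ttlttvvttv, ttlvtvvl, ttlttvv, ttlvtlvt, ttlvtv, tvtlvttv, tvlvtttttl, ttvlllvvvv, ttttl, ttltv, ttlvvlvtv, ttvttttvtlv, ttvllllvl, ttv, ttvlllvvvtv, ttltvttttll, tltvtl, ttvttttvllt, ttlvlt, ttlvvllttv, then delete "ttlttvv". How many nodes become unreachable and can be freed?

A node on "ttlttvv"'s path can go only if nothing else ends at it or branches off below it.
Every node on "ttlttvv" is still needed (e.g. by "ttlttvvttv"), so nothing is freed.
Nodes removed: 0

0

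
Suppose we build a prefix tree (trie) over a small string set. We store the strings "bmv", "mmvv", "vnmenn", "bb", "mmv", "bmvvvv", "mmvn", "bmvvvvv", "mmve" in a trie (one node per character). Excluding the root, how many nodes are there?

Insert word by word; a character creates a node only if that edge doesn't already exist:
  "bmv" → 3 new (b, m, v)
  "mmvv" → 4 new (m, m, v, v)
  "vnmenn" → 6 new (v, n, m, e, n, n)
  "bb" → prefix "b" already present; 1 new (b)
  "mmv" → prefix "mmv" already present; 0 new (none)
  "bmvvvv" → prefix "bmv" already present; 3 new (v, v, v)
  "mmvn" → prefix "mmv" already present; 1 new (n)
  "bmvvvvv" → prefix "bmvvvv" already present; 1 new (v)
  "mmve" → prefix "mmv" already present; 1 new (e)
Total nodes = 3 + 4 + 6 + 1 + 0 + 3 + 1 + 1 + 1 = 20

20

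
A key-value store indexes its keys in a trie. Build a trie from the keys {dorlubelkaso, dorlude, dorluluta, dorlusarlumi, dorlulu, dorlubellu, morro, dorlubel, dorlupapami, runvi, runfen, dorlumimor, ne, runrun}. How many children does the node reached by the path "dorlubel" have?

2

The children of the "dorlubel" node are the distinct next characters among strings starting with "dorlubel".
Characters that immediately follow "dorlubel" among the stored strings: {k, l}.
That node has 2 child edges.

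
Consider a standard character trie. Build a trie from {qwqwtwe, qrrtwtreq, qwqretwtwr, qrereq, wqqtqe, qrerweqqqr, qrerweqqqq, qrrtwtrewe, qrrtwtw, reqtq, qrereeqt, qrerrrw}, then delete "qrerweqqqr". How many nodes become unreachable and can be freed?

After clearing the end-marker at "qrerweqqqr", prune upward until reaching a node still needed by another word.
The suffix "r" (1 node) is used only by "qrerweqqqr"; the node for "qrerweqqq" still has the child "q", so pruning stops there.
Nodes removed: 1

1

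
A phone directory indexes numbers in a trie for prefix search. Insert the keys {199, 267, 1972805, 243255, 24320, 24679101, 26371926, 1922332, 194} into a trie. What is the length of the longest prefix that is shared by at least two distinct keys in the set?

4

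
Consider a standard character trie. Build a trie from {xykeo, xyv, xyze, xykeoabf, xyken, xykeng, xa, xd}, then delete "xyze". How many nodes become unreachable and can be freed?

2

After clearing the end-marker at "xyze", prune upward until reaching a node still needed by another word.
The suffix "ze" (2 nodes) is used only by "xyze"; the node for "xy" still has the child "k", so pruning stops there.
Nodes removed: 2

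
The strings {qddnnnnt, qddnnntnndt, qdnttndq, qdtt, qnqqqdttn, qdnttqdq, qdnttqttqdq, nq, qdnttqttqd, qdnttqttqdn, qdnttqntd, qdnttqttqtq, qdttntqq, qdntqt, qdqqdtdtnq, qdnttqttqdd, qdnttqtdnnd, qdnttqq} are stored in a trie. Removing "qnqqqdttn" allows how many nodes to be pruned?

8

Walk "qnqqqdttn" from the leaf back toward the root, removing each node that no remaining word uses.
The suffix "nqqqdttn" (8 nodes) is used only by "qnqqqdttn"; the node for "q" still has the child "d", so pruning stops there.
Nodes removed: 8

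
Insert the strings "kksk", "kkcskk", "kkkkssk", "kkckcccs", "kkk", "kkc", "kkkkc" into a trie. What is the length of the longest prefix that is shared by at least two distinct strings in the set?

4

Equivalently: take the maximum, over all pairs, of their longest common prefix length.
"kkkkc" and "kkkkssk" agree on "kkkk" (4 characters) before diverging; nothing deeper is shared.
Longest shared-prefix length: 4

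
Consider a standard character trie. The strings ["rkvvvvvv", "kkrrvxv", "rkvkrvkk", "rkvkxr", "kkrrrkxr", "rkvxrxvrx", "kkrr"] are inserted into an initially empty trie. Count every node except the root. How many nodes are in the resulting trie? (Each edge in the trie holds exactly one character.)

Count nodes per top-level branch (shared prefixes stored once):
  'k'-branch (kkrr, kkrrrkxr, kkrrvxv): 11 nodes
  'r'-branch (rkvkrvkk, rkvkxr, rkvvvvvv, rkvxrxvrx): 21 nodes
Sum: 32

32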